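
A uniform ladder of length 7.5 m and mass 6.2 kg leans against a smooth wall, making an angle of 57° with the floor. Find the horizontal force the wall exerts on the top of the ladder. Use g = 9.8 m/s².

Choose the foot of the ladder as the axis so the floor normal and friction both act there and drop out.
Ladder weight 6.2×9.8 = 60.76 N acts at 3.75 m along the ladder; its horizontal arm is 3.75·cos57° = 2.042 m → τ = 124.1 N·m clockwise.
Wall normal N acts horizontally at the top; its moment arm is the height L sinθ = 7.5·sin57° = 6.29 m, counterclockwise.
For rotational equilibrium, N × 6.29 = 124.1, so N = 19.7 N.

N_wall ≈ 19.7 N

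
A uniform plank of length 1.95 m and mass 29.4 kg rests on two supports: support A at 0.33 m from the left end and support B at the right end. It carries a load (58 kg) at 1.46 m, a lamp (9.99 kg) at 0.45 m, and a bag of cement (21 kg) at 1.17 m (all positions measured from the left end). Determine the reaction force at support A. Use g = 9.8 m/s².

About support B:
Beam weight: 29.4 × 9.8 = 288.1 N down at 0.975 m → arm 0.975 m, τ = 288.1 × 0.975 = 280.9 N·m counterclockwise.
Load: 58 × 9.8 = 568.4 N down at 1.46 m → arm 0.49 m, τ = 568.4 × 0.49 = 278.5 N·m counterclockwise.
Lamp: 9.99 × 9.8 = 97.9 N down at 0.45 m → arm 1.5 m, τ = 97.9 × 1.5 = 146.9 N·m counterclockwise.
Bag of cement: 21 × 9.8 = 205.8 N down at 1.17 m → arm 0.78 m, τ = 205.8 × 0.78 = 160.5 N·m counterclockwise.
Net load moment about support B = 866.8 N·m counterclockwise.
Reaction R at support A is upward at 0.33 m, arm 1.62 m → moment R × 1.62 clockwise.
Setting net torque to zero: R × 1.62 = 866.8 → R = 535 N.

R_A ≈ 535 N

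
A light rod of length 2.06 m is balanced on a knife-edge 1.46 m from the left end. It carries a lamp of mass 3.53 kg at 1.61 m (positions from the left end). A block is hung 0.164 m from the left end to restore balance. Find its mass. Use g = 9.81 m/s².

Choose the knife-edge (at 1.46 m from the left end) as the axis so the support reaction has zero arm there.
Lamp: 3.53 × 9.81 = 34.63 N down at 1.61 m → arm 0.15 m, τ = 34.63 × 0.15 = 5.195 N·m clockwise.
Net moment of known loads = 5.195 N·m clockwise.
An unknown mass m at 0.164 m has arm 1.296 m; its moment is m·g·1.296 counterclockwise.
Στ = 0 ⇒ m × 9.81 × 1.296 = 5.195 ⇒ m = 5.195 / (9.81 × 1.296) = 0.409 kg.

m ≈ 0.409 kg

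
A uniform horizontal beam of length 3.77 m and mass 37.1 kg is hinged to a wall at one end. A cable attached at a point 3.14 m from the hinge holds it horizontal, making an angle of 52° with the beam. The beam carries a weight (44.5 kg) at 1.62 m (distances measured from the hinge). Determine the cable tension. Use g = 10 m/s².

T ≈ 574 N

Taking torques about the hinge:
Beam weight: 37.1 × 10 = 371 N down at 1.885 m → arm 1.885 m, τ = 371 × 1.885 = 699.3 N·m clockwise.
Weight: 44.5 × 10 = 445 N down at 1.62 m → arm 1.62 m, τ = 445 × 1.62 = 720.9 N·m clockwise.
Total clockwise load moment = 1420 N·m.
The cable tension T acts at 3.14 m; only its component perpendicular to the beam, T sinθ, produces torque. sin 52° = 0.788.
Setting net torque to zero: T × 3.14 × 0.788 = 1420 → T = 1420 / 2.474 = 574 N.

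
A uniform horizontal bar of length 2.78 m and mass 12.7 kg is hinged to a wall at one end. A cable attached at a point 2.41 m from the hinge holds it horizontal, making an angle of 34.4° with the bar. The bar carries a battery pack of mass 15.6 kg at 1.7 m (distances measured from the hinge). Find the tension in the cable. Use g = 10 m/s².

Take moments about the hinge.
Beam weight: 12.7 × 10 = 127 N down at 1.39 m → arm 1.39 m, τ = 127 × 1.39 = 176.5 N·m clockwise.
Battery pack: 15.6 × 10 = 156 N down at 1.7 m → arm 1.7 m, τ = 156 × 1.7 = 265.2 N·m clockwise.
Total clockwise load moment = 441.7 N·m.
The cable tension T acts at 2.41 m; only its component perpendicular to the bar, T sinθ, produces torque. sin 34.4° = 0.565.
Στ = 0 ⇒ T × 2.41 × 0.565 = 441.7 ⇒ T = 441.7 / 1.362 = 324 N.

T ≈ 324 N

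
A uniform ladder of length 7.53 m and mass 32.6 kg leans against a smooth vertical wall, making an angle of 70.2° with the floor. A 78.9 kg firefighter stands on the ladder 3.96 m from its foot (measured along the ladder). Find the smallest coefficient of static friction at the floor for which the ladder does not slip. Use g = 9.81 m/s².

About the foot of the ladder:
Ladder weight 32.6×9.81 = 319.8 N acts at 3.765 m along the ladder; its horizontal arm is 3.765·cos70.2° = 1.275 m → τ = 407.7 N·m clockwise.
Firefighter: 78.9×9.81 = 774 N at 3.96 m → arm 1.341 m → τ = 1038 N·m clockwise.
Wall normal N acts horizontally at the top; its moment arm is the height L sinθ = 7.53·sin70.2° = 7.085 m, counterclockwise.
Στ = 0 ⇒ N × 7.085 = 1446 ⇒ N = 204.1 N.
ΣFx = 0 ⇒ f = N_wall = 204.1 N. ΣFy = 0 ⇒ N_floor = 1094 N.
μ_min = f / N_floor = 204.1 / 1094 = 0.187.

μ_min ≈ 0.187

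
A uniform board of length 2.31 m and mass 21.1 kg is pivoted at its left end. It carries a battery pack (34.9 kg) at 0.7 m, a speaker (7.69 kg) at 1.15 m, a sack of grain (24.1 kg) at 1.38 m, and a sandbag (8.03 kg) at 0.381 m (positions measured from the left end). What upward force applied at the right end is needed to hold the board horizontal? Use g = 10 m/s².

Choose the left end as the axis so the unknown pivot reaction has zero arm there.
Beam weight: 21.1 × 10 = 211 N down at 1.155 m → arm 1.155 m, τ = 211 × 1.155 = 243.7 N·m clockwise.
Battery pack: 34.9 × 10 = 349 N down at 0.7 m → arm 0.7 m, τ = 349 × 0.7 = 244.3 N·m clockwise.
Speaker: 7.69 × 10 = 76.9 N down at 1.15 m → arm 1.15 m, τ = 76.9 × 1.15 = 88.44 N·m clockwise.
Sack of grain: 24.1 × 10 = 241 N down at 1.38 m → arm 1.38 m, τ = 241 × 1.38 = 332.6 N·m clockwise.
Sandbag: 8.03 × 10 = 80.3 N down at 0.381 m → arm 0.381 m, τ = 80.3 × 0.381 = 30.59 N·m clockwise.
Net moment of the loads = 939.6 N·m clockwise.
The upward force F acts at the right end, arm 2.31 m, giving F × 2.31 counterclockwise.
Balancing moments: F × 2.31 = 939.6, giving F = 939.6 / 2.31 = 407 N.

F ≈ 407 N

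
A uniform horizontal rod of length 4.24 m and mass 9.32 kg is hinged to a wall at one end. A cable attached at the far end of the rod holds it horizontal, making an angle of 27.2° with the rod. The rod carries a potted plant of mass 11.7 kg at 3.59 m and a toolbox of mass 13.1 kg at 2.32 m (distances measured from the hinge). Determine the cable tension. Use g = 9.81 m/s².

T ≈ 466 N

Choose the hinge as the axis so the unknown hinge reaction has zero arm there.
Beam weight: 9.32 × 9.81 = 91.43 N down at 2.12 m → arm 2.12 m, τ = 91.43 × 2.12 = 193.8 N·m clockwise.
Potted plant: 11.7 × 9.81 = 114.8 N down at 3.59 m → arm 3.59 m, τ = 114.8 × 3.59 = 412.1 N·m clockwise.
Toolbox: 13.1 × 9.81 = 128.5 N down at 2.32 m → arm 2.32 m, τ = 128.5 × 2.32 = 298.1 N·m clockwise.
Total clockwise load moment = 904 N·m.
The cable tension T acts at 4.24 m; only its component perpendicular to the rod, T sinθ, produces torque. sin 27.2° = 0.4571.
Στ = 0 ⇒ T × 4.24 × 0.4571 = 904 ⇒ T = 904 / 1.938 = 466 N.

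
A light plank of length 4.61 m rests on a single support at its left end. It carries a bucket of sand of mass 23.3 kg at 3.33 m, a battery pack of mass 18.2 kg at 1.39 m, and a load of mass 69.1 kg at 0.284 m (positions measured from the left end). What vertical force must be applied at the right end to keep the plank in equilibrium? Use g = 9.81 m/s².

F ≈ 261 N

About the left end:
Bucket of sand: 23.3 × 9.81 = 228.6 N down at 3.33 m → arm 3.33 m, τ = 228.6 × 3.33 = 761.2 N·m clockwise.
Battery pack: 18.2 × 9.81 = 178.5 N down at 1.39 m → arm 1.39 m, τ = 178.5 × 1.39 = 248.1 N·m clockwise.
Load: 69.1 × 9.81 = 677.9 N down at 0.284 m → arm 0.284 m, τ = 677.9 × 0.284 = 192.5 N·m clockwise.
Net moment of the loads = 1202 N·m clockwise.
The upward force F acts at the right end, arm 4.61 m, giving F × 4.61 counterclockwise.
Setting net torque to zero: F × 4.61 = 1202 → F = 1202 / 4.61 = 261 N.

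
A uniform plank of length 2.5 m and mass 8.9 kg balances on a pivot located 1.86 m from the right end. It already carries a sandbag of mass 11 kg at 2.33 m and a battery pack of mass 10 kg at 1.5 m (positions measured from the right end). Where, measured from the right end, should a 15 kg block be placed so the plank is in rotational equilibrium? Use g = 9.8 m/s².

x ≈ 2.12 m from the right end

Taking torques about the pivot (at 1.86 m from the right end):
Beam weight: 8.9 × 9.8 = 87.22 N down at 1.25 m → arm 0.61 m, τ = 87.22 × 0.61 = 53.2 N·m clockwise.
Sandbag: 11 × 9.8 = 107.8 N down at 2.33 m → arm 0.47 m, τ = 107.8 × 0.47 = 50.67 N·m counterclockwise.
Battery pack: 10 × 9.8 = 98 N down at 1.5 m → arm 0.36 m, τ = 98 × 0.36 = 35.28 N·m clockwise.
Net moment of existing loads = 37.81 N·m clockwise.
The block weighs 15 × 9.8 = 147 N and must supply an equal counterclockwise moment, so its lever arm about the pivot is 37.81 / 147 = 0.257 m.
That puts it at 1.86 + 0.257 = 2.12 m from the right end.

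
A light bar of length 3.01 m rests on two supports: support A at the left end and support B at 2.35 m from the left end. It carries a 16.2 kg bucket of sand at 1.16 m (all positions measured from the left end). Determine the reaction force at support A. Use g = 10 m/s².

Choose support B as the axis so its reaction then has zero moment arm.
Bucket of sand: 16.2 × 10 = 162 N down at 1.16 m → arm 1.19 m, τ = 162 × 1.19 = 192.8 N·m counterclockwise.
Net load moment about support B = 192.8 N·m counterclockwise.
Reaction R at support A is upward at 0 m, arm 2.35 m → moment R × 2.35 clockwise.
Balancing moments: R × 2.35 = 192.8, giving R = 82 N.

R_A ≈ 82 N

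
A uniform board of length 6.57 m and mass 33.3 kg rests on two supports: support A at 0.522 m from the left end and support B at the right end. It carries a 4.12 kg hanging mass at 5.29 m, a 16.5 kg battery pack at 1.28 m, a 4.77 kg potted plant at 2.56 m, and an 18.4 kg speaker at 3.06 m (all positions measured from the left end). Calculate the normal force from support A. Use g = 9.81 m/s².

R_A ≈ 463 N

Sum moments about support B (its reaction then has zero moment arm).
Beam weight: 33.3 × 9.81 = 326.7 N down at 3.285 m → arm 3.285 m, τ = 326.7 × 3.285 = 1073 N·m counterclockwise.
Hanging mass: 4.12 × 9.81 = 40.42 N down at 5.29 m → arm 1.28 m, τ = 40.42 × 1.28 = 51.74 N·m counterclockwise.
Battery pack: 16.5 × 9.81 = 161.9 N down at 1.28 m → arm 5.29 m, τ = 161.9 × 5.29 = 856.5 N·m counterclockwise.
Potted plant: 4.77 × 9.81 = 46.79 N down at 2.56 m → arm 4.01 m, τ = 46.79 × 4.01 = 187.6 N·m counterclockwise.
Speaker: 18.4 × 9.81 = 180.5 N down at 3.06 m → arm 3.51 m, τ = 180.5 × 3.51 = 633.6 N·m counterclockwise.
Net load moment about support B = 2802 N·m counterclockwise.
Reaction R at support A is upward at 0.522 m, arm 6.048 m → moment R × 6.048 clockwise.
Balancing moments: R × 6.048 = 2802, giving R = 463 N.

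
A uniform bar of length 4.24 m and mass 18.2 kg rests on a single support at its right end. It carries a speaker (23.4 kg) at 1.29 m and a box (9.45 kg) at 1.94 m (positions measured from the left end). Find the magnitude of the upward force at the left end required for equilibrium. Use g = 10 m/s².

F ≈ 305 N

Sum moments about the right end (the unknown pivot reaction has zero arm there).
Beam weight: 18.2 × 10 = 182 N down at 2.12 m → arm 2.12 m, τ = 182 × 2.12 = 385.8 N·m counterclockwise.
Speaker: 23.4 × 10 = 234 N down at 1.29 m → arm 2.95 m, τ = 234 × 2.95 = 690.3 N·m counterclockwise.
Box: 9.45 × 10 = 94.5 N down at 1.94 m → arm 2.3 m, τ = 94.5 × 2.3 = 217.3 N·m counterclockwise.
Net moment of the loads = 1293 N·m counterclockwise.
The upward force F acts at the left end, arm 4.24 m, giving F × 4.24 clockwise.
Στ = 0 ⇒ F × 4.24 = 1293 ⇒ F = 1293 / 4.24 = 305 N.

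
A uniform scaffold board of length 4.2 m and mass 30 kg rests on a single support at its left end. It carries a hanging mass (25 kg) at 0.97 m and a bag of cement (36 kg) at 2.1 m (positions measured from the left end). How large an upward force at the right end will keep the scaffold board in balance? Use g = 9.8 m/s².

Take moments about the left end.
Beam weight: 30 × 9.8 = 294 N down at 2.1 m → arm 2.1 m, τ = 294 × 2.1 = 617.4 N·m clockwise.
Hanging mass: 25 × 9.8 = 245 N down at 0.97 m → arm 0.97 m, τ = 245 × 0.97 = 237.7 N·m clockwise.
Bag of cement: 36 × 9.8 = 352.8 N down at 2.1 m → arm 2.1 m, τ = 352.8 × 2.1 = 740.9 N·m clockwise.
Net moment of the loads = 1596 N·m clockwise.
The upward force F acts at the right end, arm 4.2 m, giving F × 4.2 counterclockwise.
Setting net torque to zero: F × 4.2 = 1596 → F = 1596 / 4.2 = 380 N.

F ≈ 380 N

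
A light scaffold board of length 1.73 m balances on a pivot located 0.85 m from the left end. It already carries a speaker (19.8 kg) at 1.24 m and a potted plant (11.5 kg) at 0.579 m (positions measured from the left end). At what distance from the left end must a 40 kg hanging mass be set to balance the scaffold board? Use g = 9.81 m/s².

Sum moments about the pivot (at 0.85 m from the left end) (the support reaction has zero arm there).
Speaker: 19.8 × 9.81 = 194.2 N down at 1.24 m → arm 0.39 m, τ = 194.2 × 0.39 = 75.74 N·m clockwise.
Potted plant: 11.5 × 9.81 = 112.8 N down at 0.579 m → arm 0.271 m, τ = 112.8 × 0.271 = 30.57 N·m counterclockwise.
Net moment of existing loads = 45.17 N·m clockwise.
The hanging mass weighs 40 × 9.81 = 392.4 N and must supply an equal counterclockwise moment, so its lever arm about the pivot is 45.17 / 392.4 = 0.115 m.
That puts it at 0.85 − 0.115 = 0.735 m from the left end.

x ≈ 0.735 m from the left end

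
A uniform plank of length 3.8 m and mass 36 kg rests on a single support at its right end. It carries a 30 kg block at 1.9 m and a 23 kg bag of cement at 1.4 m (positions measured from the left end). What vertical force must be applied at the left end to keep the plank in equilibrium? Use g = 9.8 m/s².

Take moments about the right end.
Beam weight: 36 × 9.8 = 352.8 N down at 1.9 m → arm 1.9 m, τ = 352.8 × 1.9 = 670.3 N·m counterclockwise.
Block: 30 × 9.8 = 294 N down at 1.9 m → arm 1.9 m, τ = 294 × 1.9 = 558.6 N·m counterclockwise.
Bag of cement: 23 × 9.8 = 225.4 N down at 1.4 m → arm 2.4 m, τ = 225.4 × 2.4 = 541 N·m counterclockwise.
Net moment of the loads = 1770 N·m counterclockwise.
The upward force F acts at the left end, arm 3.8 m, giving F × 3.8 clockwise.
Setting net torque to zero: F × 3.8 = 1770 → F = 1770 / 3.8 = 466 N.

F ≈ 466 N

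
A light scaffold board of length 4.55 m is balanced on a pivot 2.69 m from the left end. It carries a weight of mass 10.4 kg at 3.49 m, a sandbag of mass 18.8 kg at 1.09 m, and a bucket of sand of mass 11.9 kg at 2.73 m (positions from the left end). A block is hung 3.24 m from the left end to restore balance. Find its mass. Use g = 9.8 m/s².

m ≈ 38.7 kg

Choose the pivot (at 2.69 m from the left end) as the axis so the support reaction has zero arm there.
Weight: 10.4 × 9.8 = 101.9 N down at 3.49 m → arm 0.8 m, τ = 101.9 × 0.8 = 81.52 N·m clockwise.
Sandbag: 18.8 × 9.8 = 184.2 N down at 1.09 m → arm 1.6 m, τ = 184.2 × 1.6 = 294.7 N·m counterclockwise.
Bucket of sand: 11.9 × 9.8 = 116.6 N down at 2.73 m → arm 0.04 m, τ = 116.6 × 0.04 = 4.664 N·m clockwise.
Net moment of known loads = 208.5 N·m counterclockwise.
An unknown mass m at 3.24 m has arm 0.55 m; its moment is m·g·0.55 clockwise.
Setting net torque to zero: m × 9.8 × 0.55 = 208.5 → m = 208.5 / (9.8 × 0.55) = 38.7 kg.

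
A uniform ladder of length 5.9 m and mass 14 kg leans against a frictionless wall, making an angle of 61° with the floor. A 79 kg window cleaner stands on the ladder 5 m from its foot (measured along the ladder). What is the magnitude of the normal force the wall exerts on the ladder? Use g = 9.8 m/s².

About the foot of the ladder:
Ladder weight 14×9.8 = 137.2 N acts at 2.95 m along the ladder; its horizontal arm is 2.95·cos61° = 1.43 m → τ = 196.2 N·m clockwise.
Window cleaner: 79×9.8 = 774.2 N at 5 m → arm 2.424 m → τ = 1877 N·m clockwise.
Wall normal N acts horizontally at the top; its moment arm is the height L sinθ = 5.9·sin61° = 5.16 m, counterclockwise.
For rotational equilibrium, N × 5.16 = 2073, so N = 402 N.

N_wall ≈ 402 N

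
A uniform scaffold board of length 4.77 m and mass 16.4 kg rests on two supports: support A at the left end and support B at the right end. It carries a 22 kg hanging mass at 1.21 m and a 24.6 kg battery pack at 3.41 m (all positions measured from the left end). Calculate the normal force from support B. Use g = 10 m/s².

Sum moments about support A (its reaction then has zero moment arm).
Beam weight: 16.4 × 10 = 164 N down at 2.385 m → arm 2.385 m, τ = 164 × 2.385 = 391.1 N·m clockwise.
Hanging mass: 22 × 10 = 220 N down at 1.21 m → arm 1.21 m, τ = 220 × 1.21 = 266.2 N·m clockwise.
Battery pack: 24.6 × 10 = 246 N down at 3.41 m → arm 3.41 m, τ = 246 × 3.41 = 838.9 N·m clockwise.
Net load moment about support A = 1496 N·m clockwise.
Reaction R at support B is upward at 4.77 m, arm 4.77 m → moment R × 4.77 counterclockwise.
Setting net torque to zero: R × 4.77 = 1496 → R = 314 N.

R_B ≈ 314 N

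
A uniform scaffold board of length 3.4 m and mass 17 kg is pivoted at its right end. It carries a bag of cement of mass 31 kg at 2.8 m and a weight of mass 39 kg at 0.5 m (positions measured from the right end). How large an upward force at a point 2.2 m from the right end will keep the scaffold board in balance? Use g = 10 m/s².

Sum moments about the right end (the unknown pivot reaction has zero arm there).
Beam weight: 17 × 10 = 170 N down at 1.7 m → arm 1.7 m, τ = 170 × 1.7 = 289 N·m counterclockwise.
Bag of cement: 31 × 10 = 310 N down at 2.8 m → arm 2.8 m, τ = 310 × 2.8 = 868 N·m counterclockwise.
Weight: 39 × 10 = 390 N down at 0.5 m → arm 0.5 m, τ = 390 × 0.5 = 195 N·m counterclockwise.
Net moment of the loads = 1352 N·m counterclockwise.
The upward force F acts at a point 2.2 m from the right end, arm 2.2 m, giving F × 2.2 clockwise.
For rotational equilibrium, F × 2.2 = 1352, so F = 1352 / 2.2 = 615 N.

F ≈ 615 N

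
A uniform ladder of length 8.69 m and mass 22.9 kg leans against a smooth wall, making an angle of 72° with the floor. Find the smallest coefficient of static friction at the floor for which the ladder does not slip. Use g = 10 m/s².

Take moments about the foot of the ladder.
Ladder weight 22.9×10 = 229 N acts at 4.345 m along the ladder; its horizontal arm is 4.345·cos72° = 1.343 m → τ = 307.5 N·m clockwise.
Wall normal N acts horizontally at the top; its moment arm is the height L sinθ = 8.69·sin72° = 8.265 m, counterclockwise.
Balancing moments: N × 8.265 = 307.5, giving N = 37.21 N.
ΣFx = 0 ⇒ f = N_wall = 37.21 N. ΣFy = 0 ⇒ N_floor = 229 N.
μ_min = f / N_floor = 37.21 / 229 = 0.162.

μ_min ≈ 0.162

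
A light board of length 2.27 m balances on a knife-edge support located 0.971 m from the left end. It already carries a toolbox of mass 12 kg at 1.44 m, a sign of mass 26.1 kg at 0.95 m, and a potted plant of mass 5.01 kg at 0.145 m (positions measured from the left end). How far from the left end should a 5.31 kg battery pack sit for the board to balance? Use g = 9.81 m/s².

Taking torques about the knife-edge support (at 0.971 m from the left end):
Toolbox: 12 × 9.81 = 117.7 N down at 1.44 m → arm 0.469 m, τ = 117.7 × 0.469 = 55.2 N·m clockwise.
Sign: 26.1 × 9.81 = 256 N down at 0.95 m → arm 0.021 m, τ = 256 × 0.021 = 5.376 N·m counterclockwise.
Potted plant: 5.01 × 9.81 = 49.15 N down at 0.145 m → arm 0.826 m, τ = 49.15 × 0.826 = 40.6 N·m counterclockwise.
Net moment of existing loads = 9.224 N·m clockwise.
The battery pack weighs 5.31 × 9.81 = 52.09 N and must supply an equal counterclockwise moment, so its lever arm about the knife-edge support is 9.224 / 52.09 = 0.177 m.
That puts it at 0.971 − 0.177 = 0.794 m from the left end.

x ≈ 0.794 m from the left end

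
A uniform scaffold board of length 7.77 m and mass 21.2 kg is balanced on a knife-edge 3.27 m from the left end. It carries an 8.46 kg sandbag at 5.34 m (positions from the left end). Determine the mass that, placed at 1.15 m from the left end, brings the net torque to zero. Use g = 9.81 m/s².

Sum moments about the knife-edge (at 3.27 m from the left end) (the support reaction has zero arm there).
Beam weight: 21.2 × 9.81 = 208 N down at 3.885 m → arm 0.615 m, τ = 208 × 0.615 = 127.9 N·m clockwise.
Sandbag: 8.46 × 9.81 = 82.99 N down at 5.34 m → arm 2.07 m, τ = 82.99 × 2.07 = 171.8 N·m clockwise.
Net moment of known loads = 299.7 N·m clockwise.
An unknown mass m at 1.15 m has arm 2.12 m; its moment is m·g·2.12 counterclockwise.
Στ = 0 ⇒ m × 9.81 × 2.12 = 299.7 ⇒ m = 299.7 / (9.81 × 2.12) = 14.4 kg.

m ≈ 14.4 kg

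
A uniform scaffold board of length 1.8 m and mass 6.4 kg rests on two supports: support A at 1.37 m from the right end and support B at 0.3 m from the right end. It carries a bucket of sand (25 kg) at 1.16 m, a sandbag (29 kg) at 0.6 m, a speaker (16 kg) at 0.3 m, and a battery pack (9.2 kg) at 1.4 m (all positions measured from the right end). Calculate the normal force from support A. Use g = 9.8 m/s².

Choose support B as the axis so its reaction then has zero moment arm.
Beam weight: 6.4 × 9.8 = 62.72 N down at 0.9 m → arm 0.6 m, τ = 62.72 × 0.6 = 37.63 N·m counterclockwise.
Bucket of sand: 25 × 9.8 = 245 N down at 1.16 m → arm 0.86 m, τ = 245 × 0.86 = 210.7 N·m counterclockwise.
Sandbag: 29 × 9.8 = 284.2 N down at 0.6 m → arm 0.3 m, τ = 284.2 × 0.3 = 85.26 N·m counterclockwise.
Speaker: acts at the support B, moment arm 0 → no torque.
Battery pack: 9.2 × 9.8 = 90.16 N down at 1.4 m → arm 1.1 m, τ = 90.16 × 1.1 = 99.18 N·m counterclockwise.
Net load moment about support B = 432.8 N·m counterclockwise.
Reaction R at support A is upward at 1.37 m, arm 1.07 m → moment R × 1.07 clockwise.
Balancing moments: R × 1.07 = 432.8, giving R = 404 N.

R_A ≈ 404 N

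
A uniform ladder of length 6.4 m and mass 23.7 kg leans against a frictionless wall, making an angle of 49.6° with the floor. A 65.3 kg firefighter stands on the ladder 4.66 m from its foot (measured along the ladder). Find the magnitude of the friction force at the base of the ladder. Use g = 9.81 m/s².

Choose the foot of the ladder as the axis so the floor normal and friction both act there and drop out.
Ladder weight 23.7×9.81 = 232.5 N acts at 3.2 m along the ladder; its horizontal arm is 3.2·cos49.6° = 2.074 m → τ = 482.2 N·m clockwise.
Firefighter: 65.3×9.81 = 640.6 N at 4.66 m → arm 3.02 m → τ = 1935 N·m clockwise.
Wall normal N acts horizontally at the top; its moment arm is the height L sinθ = 6.4·sin49.6° = 4.874 m, counterclockwise.
Στ = 0 ⇒ N × 4.874 = 2417 ⇒ N = 496 N.
ΣFx = 0: friction at the foot balances the wall's push, so f = N_wall = 496 N.

f ≈ 496 N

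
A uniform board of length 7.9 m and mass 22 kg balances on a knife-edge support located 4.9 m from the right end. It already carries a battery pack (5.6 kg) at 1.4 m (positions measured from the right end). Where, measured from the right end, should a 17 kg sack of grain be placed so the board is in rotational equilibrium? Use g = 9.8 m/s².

x ≈ 7.28 m from the right end

Taking torques about the knife-edge support (at 4.9 m from the right end):
Beam weight: 22 × 9.8 = 215.6 N down at 3.95 m → arm 0.95 m, τ = 215.6 × 0.95 = 204.8 N·m clockwise.
Battery pack: 5.6 × 9.8 = 54.88 N down at 1.4 m → arm 3.5 m, τ = 54.88 × 3.5 = 192.1 N·m clockwise.
Net moment of existing loads = 396.9 N·m clockwise.
The sack of grain weighs 17 × 9.8 = 166.6 N and must supply an equal counterclockwise moment, so its lever arm about the knife-edge support is 396.9 / 166.6 = 2.38 m.
That puts it at 4.9 + 2.38 = 7.28 m from the right end.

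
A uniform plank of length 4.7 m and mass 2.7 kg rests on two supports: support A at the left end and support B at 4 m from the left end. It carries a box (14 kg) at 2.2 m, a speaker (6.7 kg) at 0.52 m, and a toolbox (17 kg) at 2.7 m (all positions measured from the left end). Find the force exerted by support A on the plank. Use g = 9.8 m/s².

R_A ≈ 184 N

Taking torques about support B:
Beam weight: 2.7 × 9.8 = 26.46 N down at 2.35 m → arm 1.65 m, τ = 26.46 × 1.65 = 43.66 N·m counterclockwise.
Box: 14 × 9.8 = 137.2 N down at 2.2 m → arm 1.8 m, τ = 137.2 × 1.8 = 247 N·m counterclockwise.
Speaker: 6.7 × 9.8 = 65.66 N down at 0.52 m → arm 3.48 m, τ = 65.66 × 3.48 = 228.5 N·m counterclockwise.
Toolbox: 17 × 9.8 = 166.6 N down at 2.7 m → arm 1.3 m, τ = 166.6 × 1.3 = 216.6 N·m counterclockwise.
Net load moment about support B = 735.8 N·m counterclockwise.
Reaction R at support A is upward at 0 m, arm 4 m → moment R × 4 clockwise.
Setting net torque to zero: R × 4 = 735.8 → R = 184 N.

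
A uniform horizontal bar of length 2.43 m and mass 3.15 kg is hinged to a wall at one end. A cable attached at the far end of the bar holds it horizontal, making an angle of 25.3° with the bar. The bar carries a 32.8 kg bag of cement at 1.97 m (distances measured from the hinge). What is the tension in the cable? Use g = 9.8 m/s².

About the hinge:
Beam weight: 3.15 × 9.8 = 30.87 N down at 1.215 m → arm 1.215 m, τ = 30.87 × 1.215 = 37.51 N·m clockwise.
Bag of cement: 32.8 × 9.8 = 321.4 N down at 1.97 m → arm 1.97 m, τ = 321.4 × 1.97 = 633.2 N·m clockwise.
Total clockwise load moment = 670.7 N·m.
The cable tension T acts at 2.43 m; only its component perpendicular to the bar, T sinθ, produces torque. sin 25.3° = 0.4274.
For rotational equilibrium, T × 2.43 × 0.4274 = 670.7, so T = 670.7 / 1.039 = 646 N.

T ≈ 646 N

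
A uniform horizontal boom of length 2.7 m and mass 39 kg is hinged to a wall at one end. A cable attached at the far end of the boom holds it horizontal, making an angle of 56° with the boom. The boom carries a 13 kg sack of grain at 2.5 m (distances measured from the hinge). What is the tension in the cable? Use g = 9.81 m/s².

T ≈ 373 N

Taking torques about the hinge:
Beam weight: 39 × 9.81 = 382.6 N down at 1.35 m → arm 1.35 m, τ = 382.6 × 1.35 = 516.5 N·m clockwise.
Sack of grain: 13 × 9.81 = 127.5 N down at 2.5 m → arm 2.5 m, τ = 127.5 × 2.5 = 318.8 N·m clockwise.
Total clockwise load moment = 835.3 N·m.
The cable tension T acts at 2.7 m; only its component perpendicular to the boom, T sinθ, produces torque. sin 56° = 0.829.
For rotational equilibrium, T × 2.7 × 0.829 = 835.3, so T = 835.3 / 2.238 = 373 N.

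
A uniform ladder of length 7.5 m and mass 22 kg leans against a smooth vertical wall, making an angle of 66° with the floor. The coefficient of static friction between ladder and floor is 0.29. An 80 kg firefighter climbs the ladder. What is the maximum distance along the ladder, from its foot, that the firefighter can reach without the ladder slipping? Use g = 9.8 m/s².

Choose the foot of the ladder as the axis so the floor normal and friction both act there and drop out.
Ladder weight 22×9.8 = 215.6 N acts at 3.75 m along the ladder; its horizontal arm is 3.75·cos66° = 1.525 m → τ = 328.8 N·m clockwise.
Firefighter weight 80×9.8 = 784 N at distance d → arm d·cos66° → τ = 784·d·0.4067 clockwise.
Wall normal N at the top has arm L sinθ = 6.852 m counterclockwise, so Στ = 0 gives N·6.852 = 328.8 + 318.9·d.
ΣFy = 0 ⇒ N_floor = 999.6 N, so the maximum friction is μ_s·N_floor = 0.29×999.6 = 289.9 N. ΣFx = 0 ⇒ N_wall = f, so at the slipping point N = 289.9 N.
Substituting: 289.9×6.852 = 328.8 + 318.9·d ⇒ d = (1986 − 328.8) / 318.9 = 5.2 m.

d ≈ 5.2 m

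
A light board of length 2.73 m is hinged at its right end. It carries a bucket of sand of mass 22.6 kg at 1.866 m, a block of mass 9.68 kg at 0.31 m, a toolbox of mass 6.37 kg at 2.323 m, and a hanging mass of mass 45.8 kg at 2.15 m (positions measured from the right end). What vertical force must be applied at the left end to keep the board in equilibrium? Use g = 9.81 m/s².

F ≈ 569 N

Choose the right end as the axis so the unknown pivot reaction has zero arm there.
Bucket of sand: 22.6 × 9.81 = 221.7 N down at 1.866 m → arm 1.866 m, τ = 221.7 × 1.866 = 413.7 N·m counterclockwise.
Block: 9.68 × 9.81 = 94.96 N down at 0.31 m → arm 0.31 m, τ = 94.96 × 0.31 = 29.44 N·m counterclockwise.
Toolbox: 6.37 × 9.81 = 62.49 N down at 2.323 m → arm 2.323 m, τ = 62.49 × 2.323 = 145.2 N·m counterclockwise.
Hanging mass: 45.8 × 9.81 = 449.3 N down at 2.15 m → arm 2.15 m, τ = 449.3 × 2.15 = 966 N·m counterclockwise.
Net moment of the loads = 1554 N·m counterclockwise.
The upward force F acts at the left end, arm 2.73 m, giving F × 2.73 clockwise.
For rotational equilibrium, F × 2.73 = 1554, so F = 1554 / 2.73 = 569 N.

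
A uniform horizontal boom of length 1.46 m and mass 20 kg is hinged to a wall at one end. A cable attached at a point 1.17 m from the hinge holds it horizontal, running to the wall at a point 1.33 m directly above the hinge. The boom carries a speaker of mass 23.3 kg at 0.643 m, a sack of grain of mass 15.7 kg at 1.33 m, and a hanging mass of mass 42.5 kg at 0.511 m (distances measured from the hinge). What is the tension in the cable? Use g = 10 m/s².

T ≈ 822 N

Take moments about the hinge.
Beam weight: 20 × 10 = 200 N down at 0.73 m → arm 0.73 m, τ = 200 × 0.73 = 146 N·m clockwise.
Speaker: 23.3 × 10 = 233 N down at 0.643 m → arm 0.643 m, τ = 233 × 0.643 = 149.8 N·m clockwise.
Sack of grain: 15.7 × 10 = 157 N down at 1.33 m → arm 1.33 m, τ = 157 × 1.33 = 208.8 N·m clockwise.
Hanging mass: 42.5 × 10 = 425 N down at 0.511 m → arm 0.511 m, τ = 425 × 0.511 = 217.2 N·m clockwise.
Total clockwise load moment = 721.8 N·m.
The cable tension T acts at 1.17 m; only its component perpendicular to the boom, T sinθ, produces torque. sinθ = h/√(h²+d²) = 1.33/√(1.33²+1.17²) = 0.7508.
Balancing moments: T × 1.17 × 0.7508 = 721.8, giving T = 721.8 / 0.8784 = 822 N.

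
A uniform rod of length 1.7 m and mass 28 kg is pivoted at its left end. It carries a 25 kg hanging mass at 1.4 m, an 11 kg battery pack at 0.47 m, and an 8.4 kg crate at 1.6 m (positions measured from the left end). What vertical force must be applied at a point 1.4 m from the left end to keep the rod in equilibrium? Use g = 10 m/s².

F ≈ 553 N

Choose the left end as the axis so the unknown pivot reaction has zero arm there.
Beam weight: 28 × 10 = 280 N down at 0.85 m → arm 0.85 m, τ = 280 × 0.85 = 238 N·m clockwise.
Hanging mass: 25 × 10 = 250 N down at 1.4 m → arm 1.4 m, τ = 250 × 1.4 = 350 N·m clockwise.
Battery pack: 11 × 10 = 110 N down at 0.47 m → arm 0.47 m, τ = 110 × 0.47 = 51.7 N·m clockwise.
Crate: 8.4 × 10 = 84 N down at 1.6 m → arm 1.6 m, τ = 84 × 1.6 = 134.4 N·m clockwise.
Net moment of the loads = 774.1 N·m clockwise.
The upward force F acts at a point 1.4 m from the left end, arm 1.4 m, giving F × 1.4 counterclockwise.
For rotational equilibrium, F × 1.4 = 774.1, so F = 774.1 / 1.4 = 553 N.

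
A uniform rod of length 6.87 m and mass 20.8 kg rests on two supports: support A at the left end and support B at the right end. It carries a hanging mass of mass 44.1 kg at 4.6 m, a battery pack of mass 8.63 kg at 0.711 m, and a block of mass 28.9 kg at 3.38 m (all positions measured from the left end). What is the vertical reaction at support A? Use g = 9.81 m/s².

Take moments about support B.
Beam weight: 20.8 × 9.81 = 204 N down at 3.435 m → arm 3.435 m, τ = 204 × 3.435 = 700.7 N·m counterclockwise.
Hanging mass: 44.1 × 9.81 = 432.6 N down at 4.6 m → arm 2.27 m, τ = 432.6 × 2.27 = 982 N·m counterclockwise.
Battery pack: 8.63 × 9.81 = 84.66 N down at 0.711 m → arm 6.159 m, τ = 84.66 × 6.159 = 521.4 N·m counterclockwise.
Block: 28.9 × 9.81 = 283.5 N down at 3.38 m → arm 3.49 m, τ = 283.5 × 3.49 = 989.4 N·m counterclockwise.
Net load moment about support B = 3194 N·m counterclockwise.
Reaction R at support A is upward at 0 m, arm 6.87 m → moment R × 6.87 clockwise.
Balancing moments: R × 6.87 = 3194, giving R = 465 N.

R_A ≈ 465 N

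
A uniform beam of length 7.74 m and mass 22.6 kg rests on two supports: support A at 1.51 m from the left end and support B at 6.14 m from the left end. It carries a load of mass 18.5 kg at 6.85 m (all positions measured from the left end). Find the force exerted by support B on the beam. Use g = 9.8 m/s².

R_B ≈ 322 N

Taking torques about support A:
Beam weight: 22.6 × 9.8 = 221.5 N down at 3.87 m → arm 2.36 m, τ = 221.5 × 2.36 = 522.7 N·m clockwise.
Load: 18.5 × 9.8 = 181.3 N down at 6.85 m → arm 5.34 m, τ = 181.3 × 5.34 = 968.1 N·m clockwise.
Net load moment about support A = 1491 N·m clockwise.
Reaction R at support B is upward at 6.14 m, arm 4.63 m → moment R × 4.63 counterclockwise.
For rotational equilibrium, R × 4.63 = 1491, so R = 322 N.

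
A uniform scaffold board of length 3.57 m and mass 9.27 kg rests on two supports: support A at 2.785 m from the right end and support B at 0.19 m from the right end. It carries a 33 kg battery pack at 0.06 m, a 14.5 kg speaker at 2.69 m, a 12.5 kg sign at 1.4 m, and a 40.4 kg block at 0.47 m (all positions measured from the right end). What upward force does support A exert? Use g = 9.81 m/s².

Taking torques about support B:
Beam weight: 9.27 × 9.81 = 90.94 N down at 1.785 m → arm 1.595 m, τ = 90.94 × 1.595 = 145 N·m counterclockwise.
Battery pack: 33 × 9.81 = 323.7 N down at 0.06 m → arm 0.13 m, τ = 323.7 × 0.13 = 42.08 N·m clockwise.
Speaker: 14.5 × 9.81 = 142.2 N down at 2.69 m → arm 2.5 m, τ = 142.2 × 2.5 = 355.5 N·m counterclockwise.
Sign: 12.5 × 9.81 = 122.6 N down at 1.4 m → arm 1.21 m, τ = 122.6 × 1.21 = 148.3 N·m counterclockwise.
Block: 40.4 × 9.81 = 396.3 N down at 0.47 m → arm 0.28 m, τ = 396.3 × 0.28 = 111 N·m counterclockwise.
Net load moment about support B = 717.7 N·m counterclockwise.
Reaction R at support A is upward at 2.785 m, arm 2.595 m → moment R × 2.595 clockwise.
For rotational equilibrium, R × 2.595 = 717.7, so R = 277 N.

R_A ≈ 277 N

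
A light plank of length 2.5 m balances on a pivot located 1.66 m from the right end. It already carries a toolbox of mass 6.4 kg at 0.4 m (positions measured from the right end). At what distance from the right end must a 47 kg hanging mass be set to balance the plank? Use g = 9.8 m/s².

Taking torques about the pivot (at 1.66 m from the right end):
Toolbox: 6.4 × 9.8 = 62.72 N down at 0.4 m → arm 1.26 m, τ = 62.72 × 1.26 = 79.03 N·m clockwise.
Net moment of existing loads = 79.03 N·m clockwise.
The hanging mass weighs 47 × 9.8 = 460.6 N and must supply an equal counterclockwise moment, so its lever arm about the pivot is 79.03 / 460.6 = 0.172 m.
That puts it at 1.66 + 0.172 = 1.83 m from the right end.

x ≈ 1.83 m from the right end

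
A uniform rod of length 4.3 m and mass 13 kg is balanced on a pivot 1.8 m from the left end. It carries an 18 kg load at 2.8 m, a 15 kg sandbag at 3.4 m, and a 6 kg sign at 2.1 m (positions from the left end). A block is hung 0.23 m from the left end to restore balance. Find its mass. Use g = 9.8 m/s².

Sum moments about the pivot (at 1.8 m from the left end) (the support reaction has zero arm there).
Beam weight: 13 × 9.8 = 127.4 N down at 2.15 m → arm 0.35 m, τ = 127.4 × 0.35 = 44.59 N·m clockwise.
Load: 18 × 9.8 = 176.4 N down at 2.8 m → arm 1 m, τ = 176.4 × 1 = 176.4 N·m clockwise.
Sandbag: 15 × 9.8 = 147 N down at 3.4 m → arm 1.6 m, τ = 147 × 1.6 = 235.2 N·m clockwise.
Sign: 6 × 9.8 = 58.8 N down at 2.1 m → arm 0.3 m, τ = 58.8 × 0.3 = 17.64 N·m clockwise.
Net moment of known loads = 473.8 N·m clockwise.
An unknown mass m at 0.23 m has arm 1.57 m; its moment is m·g·1.57 counterclockwise.
Balancing moments: m × 9.8 × 1.57 = 473.8, giving m = 473.8 / (9.8 × 1.57) = 30.8 kg.

m ≈ 30.8 kg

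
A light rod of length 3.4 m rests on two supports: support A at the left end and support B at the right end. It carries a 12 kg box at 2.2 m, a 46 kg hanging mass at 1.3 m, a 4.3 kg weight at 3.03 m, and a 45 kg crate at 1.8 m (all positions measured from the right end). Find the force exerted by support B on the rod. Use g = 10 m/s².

Taking torques about support A:
Box: 12 × 10 = 120 N down at 2.2 m → arm 1.2 m, τ = 120 × 1.2 = 144 N·m clockwise.
Hanging mass: 46 × 10 = 460 N down at 1.3 m → arm 2.1 m, τ = 460 × 2.1 = 966 N·m clockwise.
Weight: 4.3 × 10 = 43 N down at 3.03 m → arm 0.37 m, τ = 43 × 0.37 = 15.91 N·m clockwise.
Crate: 45 × 10 = 450 N down at 1.8 m → arm 1.6 m, τ = 450 × 1.6 = 720 N·m clockwise.
Net load moment about support A = 1846 N·m clockwise.
Reaction R at support B is upward at 0 m, arm 3.4 m → moment R × 3.4 counterclockwise.
Balancing moments: R × 3.4 = 1846, giving R = 543 N.

R_B ≈ 543 N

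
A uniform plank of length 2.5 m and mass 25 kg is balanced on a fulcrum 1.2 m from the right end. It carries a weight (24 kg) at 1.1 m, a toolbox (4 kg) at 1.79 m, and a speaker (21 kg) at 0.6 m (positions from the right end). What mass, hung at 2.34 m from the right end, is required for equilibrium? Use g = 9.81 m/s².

m ≈ 9.99 kg

Take moments about the fulcrum (at 1.2 m from the right end).
Beam weight: 25 × 9.81 = 245.2 N down at 1.25 m → arm 0.05 m, τ = 245.2 × 0.05 = 12.26 N·m counterclockwise.
Weight: 24 × 9.81 = 235.4 N down at 1.1 m → arm 0.1 m, τ = 235.4 × 0.1 = 23.54 N·m clockwise.
Toolbox: 4 × 9.81 = 39.24 N down at 1.79 m → arm 0.59 m, τ = 39.24 × 0.59 = 23.15 N·m counterclockwise.
Speaker: 21 × 9.81 = 206 N down at 0.6 m → arm 0.6 m, τ = 206 × 0.6 = 123.6 N·m clockwise.
Net moment of known loads = 111.7 N·m clockwise.
An unknown mass m at 2.34 m has arm 1.14 m; its moment is m·g·1.14 counterclockwise.
Setting net torque to zero: m × 9.81 × 1.14 = 111.7 → m = 111.7 / (9.81 × 1.14) = 9.99 kg.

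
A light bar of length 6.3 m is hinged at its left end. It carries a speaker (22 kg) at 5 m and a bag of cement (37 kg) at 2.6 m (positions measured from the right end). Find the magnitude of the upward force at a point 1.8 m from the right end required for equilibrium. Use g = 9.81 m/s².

Take moments about the left end.
Speaker: 22 × 9.81 = 215.8 N down at 5 m → arm 1.3 m, τ = 215.8 × 1.3 = 280.5 N·m clockwise.
Bag of cement: 37 × 9.81 = 363 N down at 2.6 m → arm 3.7 m, τ = 363 × 3.7 = 1343 N·m clockwise.
Net moment of the loads = 1624 N·m clockwise.
The upward force F acts at a point 1.8 m from the right end, arm 4.5 m, giving F × 4.5 counterclockwise.
Setting net torque to zero: F × 4.5 = 1624 → F = 1624 / 4.5 = 361 N.

F ≈ 361 N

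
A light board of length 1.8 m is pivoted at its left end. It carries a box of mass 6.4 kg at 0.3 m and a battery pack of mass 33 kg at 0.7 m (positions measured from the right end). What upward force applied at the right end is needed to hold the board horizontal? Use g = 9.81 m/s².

Sum moments about the left end (the unknown pivot reaction has zero arm there).
Box: 6.4 × 9.81 = 62.78 N down at 0.3 m → arm 1.5 m, τ = 62.78 × 1.5 = 94.17 N·m clockwise.
Battery pack: 33 × 9.81 = 323.7 N down at 0.7 m → arm 1.1 m, τ = 323.7 × 1.1 = 356.1 N·m clockwise.
Net moment of the loads = 450.3 N·m clockwise.
The upward force F acts at the right end, arm 1.8 m, giving F × 1.8 counterclockwise.
Balancing moments: F × 1.8 = 450.3, giving F = 450.3 / 1.8 = 250 N.

F ≈ 250 N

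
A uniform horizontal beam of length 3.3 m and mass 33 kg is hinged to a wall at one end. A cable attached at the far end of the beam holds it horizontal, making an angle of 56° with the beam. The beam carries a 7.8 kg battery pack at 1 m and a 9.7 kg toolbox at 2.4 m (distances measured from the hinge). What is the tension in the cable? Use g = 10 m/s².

About the hinge:
Beam weight: 33 × 10 = 330 N down at 1.65 m → arm 1.65 m, τ = 330 × 1.65 = 544.5 N·m clockwise.
Battery pack: 7.8 × 10 = 78 N down at 1 m → arm 1 m, τ = 78 × 1 = 78 N·m clockwise.
Toolbox: 9.7 × 10 = 97 N down at 2.4 m → arm 2.4 m, τ = 97 × 2.4 = 232.8 N·m clockwise.
Total clockwise load moment = 855.3 N·m.
The cable tension T acts at 3.3 m; only its component perpendicular to the beam, T sinθ, produces torque. sin 56° = 0.829.
For rotational equilibrium, T × 3.3 × 0.829 = 855.3, so T = 855.3 / 2.736 = 313 N.

T ≈ 313 N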